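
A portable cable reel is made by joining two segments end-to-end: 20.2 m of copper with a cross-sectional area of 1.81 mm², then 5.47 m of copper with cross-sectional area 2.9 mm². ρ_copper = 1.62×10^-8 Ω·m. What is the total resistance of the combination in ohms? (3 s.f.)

Segment 1: A = 1.81 mm² = 1.810e-06 m²
R₁ = ρL/A = (1.62×10^-8)(20.2)/(1.810e-06) = 0.1808 Ω
Segment 2: A = 2.9 mm² = 2.900e-06 m²
R₂ = (1.62×10^-8)(5.47)/(2.900e-06) = 0.03056 Ω
R = R₁ + R₂ = 0.211 Ω

0.211 Ω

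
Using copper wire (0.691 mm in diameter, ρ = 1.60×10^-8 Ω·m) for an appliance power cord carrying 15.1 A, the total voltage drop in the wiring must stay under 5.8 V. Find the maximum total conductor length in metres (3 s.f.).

9.00 m

A = π(d/2)² = π(3.4550e-04 m)² = 3.750e-07 m²
L_max = V_max·A/(1·ρI) = (5.8)(3.750e-07)/(1.60×10^-8×15.1) = 9.00 m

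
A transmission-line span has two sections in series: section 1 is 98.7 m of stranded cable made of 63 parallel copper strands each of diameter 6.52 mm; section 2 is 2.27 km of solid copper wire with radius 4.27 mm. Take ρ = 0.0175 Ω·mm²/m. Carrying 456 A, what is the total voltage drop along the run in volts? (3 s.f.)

ρ = 0.0175 Ω·mm²/m = 1.75×10^-8 Ω·m
Section 1: A_strand = π(3.2600e-03)² = 3.339e-05 m²; R₁ = ρL/(N·A_s) = (1.75×10^-8)(98.7)/(63×3.339e-05) = 8.212×10^-4 Ω
Section 2: A = πr² = π(4.2700e-03 m)² = 5.728e-05 m²
R₂ = (1.75×10^-8)(2270)/(5.728e-05) = 0.6935 Ω
R = R₁ + R₂ = 0.6943 Ω
V = IR = 456 × 0.6943 = 317 V

317 V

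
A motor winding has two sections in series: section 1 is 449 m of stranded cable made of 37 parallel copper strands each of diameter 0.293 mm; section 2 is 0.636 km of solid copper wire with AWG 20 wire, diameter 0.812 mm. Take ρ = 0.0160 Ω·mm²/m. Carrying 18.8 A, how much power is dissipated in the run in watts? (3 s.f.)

ρ = 0.0160 Ω·mm²/m = 1.60×10^-8 Ω·m
Section 1: A_strand = π(1.4650e-04)² = 6.743e-08 m²; R₁ = ρL/(N·A_s) = (1.60×10^-8)(449)/(37×6.743e-08) = 2.88 Ω
Section 2: A = π(0.812/2 mm)² = π(4.0600e-04 m)² = 5.178e-07 m²
R₂ = (1.60×10^-8)(636)/(5.178e-07) = 19.65 Ω
R = R₁ + R₂ = 22.53 Ω
P = I²R = (18.8)² × 22.53 = 7960 W

7960 W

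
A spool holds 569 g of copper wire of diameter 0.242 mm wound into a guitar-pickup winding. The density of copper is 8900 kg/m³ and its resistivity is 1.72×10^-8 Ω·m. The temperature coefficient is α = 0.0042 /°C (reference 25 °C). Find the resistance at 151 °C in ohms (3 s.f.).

A = π(d/2)² = π(1.2100e-04 m)² = 4.5996e-08 m²
L = m/(density·A) = 0.569/(8900×4.5996e-08) = 1390 m
R = ρL/A = (1.72×10^-8)(1390)/(4.5996e-08) = 519.8 Ω
R(151 °C) = 519.8 × (1 + 0.0042×126) = 795 Ω

795 Ω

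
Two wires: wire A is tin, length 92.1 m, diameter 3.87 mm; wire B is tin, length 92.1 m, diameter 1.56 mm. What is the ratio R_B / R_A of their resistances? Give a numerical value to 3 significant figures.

6.15

R ∝ ρL/d², so R_B/R_A = (d_A/d_B)²
= (3.87/1.56)² = 6.15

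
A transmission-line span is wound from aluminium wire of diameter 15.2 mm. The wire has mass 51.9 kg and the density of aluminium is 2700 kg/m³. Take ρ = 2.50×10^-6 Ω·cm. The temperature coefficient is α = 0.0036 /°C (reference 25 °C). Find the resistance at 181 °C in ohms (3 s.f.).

0.0228 Ω

ρ = 2.50×10^-6 Ω·cm = 2.50×10^-8 Ω·m
A = π(d/2)² = π(7.6000e-03 m)² = 1.8146e-04 m²
L = m/(density·A) = 51.9/(2700×1.8146e-04) = 105.9 m
R = ρL/A = (2.50×10^-8)(105.9)/(1.8146e-04) = 0.01459 Ω
R(181 °C) = 0.01459 × (1 + 0.0036×156) = 0.0228 Ω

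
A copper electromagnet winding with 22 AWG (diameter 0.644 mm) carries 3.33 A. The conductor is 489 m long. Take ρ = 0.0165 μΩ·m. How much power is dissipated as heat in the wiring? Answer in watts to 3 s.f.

275 W

ρ = 0.0165 μΩ·m = 1.65×10^-8 Ω·m
A = π(0.644/2 mm)² = π(3.2200e-04 m)² = 3.257e-07 m²
R = ρL/A = (1.65×10^-8)(489)/(3.257e-07) = 24.77 Ω
P = I²R = (3.33)² × 24.77 = 275 W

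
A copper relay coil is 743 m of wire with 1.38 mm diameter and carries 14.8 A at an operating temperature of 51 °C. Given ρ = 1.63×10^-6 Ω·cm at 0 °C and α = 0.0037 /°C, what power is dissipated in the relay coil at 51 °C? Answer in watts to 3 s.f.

ρ = 1.63×10^-6 Ω·cm = 1.63×10^-8 Ω·m
A = π(d/2)² = π(6.9000e-04 m)² = 1.496e-06 m²
R₍0₎ = ρL/A = (1.63×10^-8)(743)/(1.496e-06) = 8.097 Ω
R₍51₎ = R₍0₎(1 + αΔT) = 8.097 × (1 + 0.0037×51) = 9.625 Ω
P = I²R = (14.8)² × 9.625 = 2110 W

2110 W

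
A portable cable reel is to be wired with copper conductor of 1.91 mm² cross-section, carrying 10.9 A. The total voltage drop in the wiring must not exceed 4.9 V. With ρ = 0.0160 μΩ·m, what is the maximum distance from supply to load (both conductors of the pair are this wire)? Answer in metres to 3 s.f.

26.8 m

ρ = 0.0160 μΩ·m = 1.60×10^-8 Ω·m
A = 1.91 mm² = 1.910e-06 m²
L_max = V_max·A/(2·ρI) = (4.9)(1.910e-06)/(2×1.60×10^-8×10.9) = 26.8 m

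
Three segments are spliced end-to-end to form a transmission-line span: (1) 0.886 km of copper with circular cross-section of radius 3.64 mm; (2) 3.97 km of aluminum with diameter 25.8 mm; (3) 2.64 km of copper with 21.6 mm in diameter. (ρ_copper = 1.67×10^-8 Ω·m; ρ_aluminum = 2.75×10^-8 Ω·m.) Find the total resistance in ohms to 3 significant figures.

Seg 1: A = πr² = π(3.6400e-03 m)² = 4.162e-05 m²
R_1 = (1.67×10^-8)(886)/(4.162e-05) = 0.3555 Ω
Seg 2: A = π(d/2)² = π(1.2900e-02 m)² = 5.228e-04 m²
R_2 = (2.75×10^-8)(3970)/(5.228e-04) = 0.2088 Ω
Seg 3: A = π(d/2)² = π(1.0800e-02 m)² = 3.664e-04 m²
R_3 = (1.67×10^-8)(2640)/(3.664e-04) = 0.1203 Ω
R_total = R_1 + R_2 + R_3 = 0.685 Ω

0.685 Ω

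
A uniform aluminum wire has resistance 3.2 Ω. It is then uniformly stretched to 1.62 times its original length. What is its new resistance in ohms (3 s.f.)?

Volume constant ⇒ A' = A/k with k = 1.62. R' = ρ(kL)/(A/k) = k²R.
R' = 2.624 × 3.2 = 8.40 Ω

8.40 Ω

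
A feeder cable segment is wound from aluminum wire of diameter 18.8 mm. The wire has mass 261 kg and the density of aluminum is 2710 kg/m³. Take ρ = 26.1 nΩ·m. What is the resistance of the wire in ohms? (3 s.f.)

ρ = 26.1 nΩ·m = 2.61×10^-8 Ω·m
A = π(d/2)² = π(9.4000e-03 m)² = 2.7759e-04 m²
L = m/(density·A) = 261/(2710×2.7759e-04) = 346.9 m
R = ρL/A = (2.61×10^-8)(346.9)/(2.7759e-04) = 0.0326 Ω

0.0326 Ω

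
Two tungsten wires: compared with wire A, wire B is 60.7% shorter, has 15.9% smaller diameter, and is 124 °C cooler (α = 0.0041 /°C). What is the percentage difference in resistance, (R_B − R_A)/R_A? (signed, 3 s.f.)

-72.7%

R ∝ ρL/d² with ρ ∝ (1+αΔT), so R_B/R_A = (1 − 60.7/100) × (1 − 15.9/100)⁻² × (1 − 0.0041×124)
= 0.393 × 1.414 × 0.4916 = 0.2732
(R_B − R_A)/R_A = 0.2732 − 1 = -72.7%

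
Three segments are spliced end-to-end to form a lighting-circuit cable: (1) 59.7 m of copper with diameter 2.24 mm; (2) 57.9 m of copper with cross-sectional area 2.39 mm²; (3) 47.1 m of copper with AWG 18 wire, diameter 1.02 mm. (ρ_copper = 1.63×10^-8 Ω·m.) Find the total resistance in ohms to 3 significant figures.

Seg 1: A = π(d/2)² = π(1.1200e-03 m)² = 3.941e-06 m²
R_1 = (1.63×10^-8)(59.7)/(3.941e-06) = 0.2469 Ω
Seg 2: A = 2.39 mm² = 2.390e-06 m²
R_2 = (1.63×10^-8)(57.9)/(2.390e-06) = 0.3949 Ω
Seg 3: A = π(1.02/2 mm)² = π(5.1000e-04 m)² = 8.171e-07 m²
R_3 = (1.63×10^-8)(47.1)/(8.171e-07) = 0.9395 Ω
R_total = R_1 + R_2 + R_3 = 1.58 Ω

1.58 Ω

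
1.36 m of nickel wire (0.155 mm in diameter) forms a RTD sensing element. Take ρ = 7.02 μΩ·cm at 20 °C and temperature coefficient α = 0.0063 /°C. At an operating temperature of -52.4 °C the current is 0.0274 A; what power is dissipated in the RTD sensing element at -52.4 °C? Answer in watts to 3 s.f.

ρ = 7.02 μΩ·cm = 7.02×10^-8 Ω·m
A = π(d/2)² = π(7.7500e-05 m)² = 1.887e-08 m²
R₍20₎ = ρL/A = (7.02×10^-8)(1.36)/(1.887e-08) = 5.06 Ω
R₍-52.4₎ = R₍20₎(1 + αΔT) = 5.06 × (1 + 0.0063×-72.4) = 2.752 Ω
P = I²R = (0.0274)² × 2.752 = 0.00207 W

0.00207 W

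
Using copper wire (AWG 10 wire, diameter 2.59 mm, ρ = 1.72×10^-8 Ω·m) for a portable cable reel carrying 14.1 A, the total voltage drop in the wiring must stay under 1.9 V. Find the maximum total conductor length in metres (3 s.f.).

A = π(2.59/2 mm)² = π(1.2950e-03 m)² = 5.269e-06 m²
L_max = V_max·A/(1·ρI) = (1.9)(5.269e-06)/(1.72×10^-8×14.1) = 41.3 m

41.3 m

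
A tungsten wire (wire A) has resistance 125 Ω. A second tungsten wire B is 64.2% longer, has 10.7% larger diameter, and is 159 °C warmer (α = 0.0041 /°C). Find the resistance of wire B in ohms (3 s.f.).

R ∝ ρL/d² with ρ ∝ (1+αΔT), so R_B/R_A = (1 + 64.2/100) × (1 + 10.7/100)⁻² × (1 + 0.0041×159)
= 1.642 × 0.816 × 1.652 = 2.213
R_B = 2.213 × 125 = 277 Ω

277 Ω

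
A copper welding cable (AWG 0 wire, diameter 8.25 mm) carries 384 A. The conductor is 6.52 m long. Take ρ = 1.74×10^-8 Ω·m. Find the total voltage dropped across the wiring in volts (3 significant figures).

A = π(8.25/2 mm)² = π(4.1250e-03 m)² = 5.346e-05 m²
R = ρL/A = (1.74×10^-8)(6.52)/(5.346e-05) = 0.002122 Ω
V = IR = 384 × 0.002122 = 0.815 V

0.815 V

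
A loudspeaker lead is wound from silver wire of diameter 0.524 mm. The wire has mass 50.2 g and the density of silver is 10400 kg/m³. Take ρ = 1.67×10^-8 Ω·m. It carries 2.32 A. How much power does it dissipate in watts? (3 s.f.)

A = π(d/2)² = π(2.6200e-04 m)² = 2.1565e-07 m²
L = m/(density·A) = 0.0502/(10400×2.1565e-07) = 22.38 m
R = ρL/A = (1.67×10^-8)(22.38)/(2.1565e-07) = 1.733 Ω
P = I²R = (2.32)² × 1.733 = 9.33 W

9.33 W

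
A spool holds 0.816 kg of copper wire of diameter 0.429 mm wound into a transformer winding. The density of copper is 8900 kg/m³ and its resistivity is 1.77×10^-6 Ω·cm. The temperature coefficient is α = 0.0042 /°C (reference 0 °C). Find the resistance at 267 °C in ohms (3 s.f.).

ρ = 1.77×10^-6 Ω·cm = 1.77×10^-8 Ω·m
A = π(d/2)² = π(2.1450e-04 m)² = 1.4455e-07 m²
L = m/(density·A) = 0.816/(8900×1.4455e-07) = 634.3 m
R = ρL/A = (1.77×10^-8)(634.3)/(1.4455e-07) = 77.67 Ω
R(267 °C) = 77.67 × (1 + 0.0042×267) = 165 Ω

165 Ω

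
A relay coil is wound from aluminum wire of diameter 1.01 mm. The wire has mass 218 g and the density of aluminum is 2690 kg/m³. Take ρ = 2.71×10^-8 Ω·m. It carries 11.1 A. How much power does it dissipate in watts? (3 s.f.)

422 W

A = π(d/2)² = π(5.0500e-04 m)² = 8.0118e-07 m²
L = m/(density·A) = 0.218/(2690×8.0118e-07) = 101.2 m
R = ρL/A = (2.71×10^-8)(101.2)/(8.0118e-07) = 3.421 Ω
P = I²R = (11.1)² × 3.421 = 422 W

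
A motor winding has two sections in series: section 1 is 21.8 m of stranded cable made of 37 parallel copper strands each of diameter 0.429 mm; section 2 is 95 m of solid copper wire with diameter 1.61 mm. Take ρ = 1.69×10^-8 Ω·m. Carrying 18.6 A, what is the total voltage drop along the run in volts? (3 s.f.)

15.9 V

Section 1: A_strand = π(2.1450e-04)² = 1.445e-07 m²; R₁ = ρL/(N·A_s) = (1.69×10^-8)(21.8)/(37×1.445e-07) = 0.06889 Ω
Section 2: A = π(d/2)² = π(8.0500e-04 m)² = 2.036e-06 m²
R₂ = (1.69×10^-8)(95)/(2.036e-06) = 0.7886 Ω
R = R₁ + R₂ = 0.8575 Ω
V = IR = 18.6 × 0.8575 = 15.9 V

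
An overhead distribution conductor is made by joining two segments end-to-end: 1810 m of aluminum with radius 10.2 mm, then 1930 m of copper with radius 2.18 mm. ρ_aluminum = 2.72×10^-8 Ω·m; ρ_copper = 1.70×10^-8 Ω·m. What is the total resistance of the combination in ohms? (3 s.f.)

2.35 Ω

Segment 1: A = πr² = π(1.0200e-02 m)² = 3.269e-04 m²
R₁ = ρL/A = (2.72×10^-8)(1810)/(3.269e-04) = 0.1506 Ω
Segment 2: A = πr² = π(2.1800e-03 m)² = 1.493e-05 m²
R₂ = (1.70×10^-8)(1930)/(1.493e-05) = 2.198 Ω
R = R₁ + R₂ = 2.35 Ω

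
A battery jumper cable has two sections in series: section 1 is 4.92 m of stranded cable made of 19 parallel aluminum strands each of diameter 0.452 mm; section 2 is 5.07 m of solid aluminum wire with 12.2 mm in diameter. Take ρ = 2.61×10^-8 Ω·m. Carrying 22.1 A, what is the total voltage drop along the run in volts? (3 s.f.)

Section 1: A_strand = π(2.2600e-04)² = 1.605e-07 m²; R₁ = ρL/(N·A_s) = (2.61×10^-8)(4.92)/(19×1.605e-07) = 0.04212 Ω
Section 2: A = π(d/2)² = π(6.1000e-03 m)² = 1.169e-04 m²
R₂ = (2.61×10^-8)(5.07)/(1.169e-04) = 0.001132 Ω
R = R₁ + R₂ = 0.04325 Ω
V = IR = 22.1 × 0.04325 = 0.956 V

0.956 V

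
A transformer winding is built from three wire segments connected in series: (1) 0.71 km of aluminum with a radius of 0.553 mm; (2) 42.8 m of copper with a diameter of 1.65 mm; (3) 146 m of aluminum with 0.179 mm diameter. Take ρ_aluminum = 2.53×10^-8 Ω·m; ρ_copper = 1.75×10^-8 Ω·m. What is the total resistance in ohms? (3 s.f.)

Seg 1: A = πr² = π(5.5300e-04 m)² = 9.607e-07 m²
R_1 = (2.53×10^-8)(710)/(9.607e-07) = 18.7 Ω
Seg 2: A = π(d/2)² = π(8.2500e-04 m)² = 2.138e-06 m²
R_2 = (1.75×10^-8)(42.8)/(2.138e-06) = 0.3503 Ω
Seg 3: A = π(d/2)² = π(8.9500e-05 m)² = 2.516e-08 m²
R_3 = (2.53×10^-8)(146)/(2.516e-08) = 146.8 Ω
R_total = R_1 + R_2 + R_3 = 166 Ω

166 Ω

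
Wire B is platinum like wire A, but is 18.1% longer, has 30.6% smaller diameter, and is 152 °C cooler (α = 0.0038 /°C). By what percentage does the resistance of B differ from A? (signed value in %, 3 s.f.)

3.57%

R ∝ ρL/d² with ρ ∝ (1+αΔT), so R_B/R_A = (1 + 18.1/100) × (1 − 30.6/100)⁻² × (1 − 0.0038×152)
= 1.181 × 2.076 × 0.4224 = 1.036
(R_B − R_A)/R_A = 1.036 − 1 = 3.57%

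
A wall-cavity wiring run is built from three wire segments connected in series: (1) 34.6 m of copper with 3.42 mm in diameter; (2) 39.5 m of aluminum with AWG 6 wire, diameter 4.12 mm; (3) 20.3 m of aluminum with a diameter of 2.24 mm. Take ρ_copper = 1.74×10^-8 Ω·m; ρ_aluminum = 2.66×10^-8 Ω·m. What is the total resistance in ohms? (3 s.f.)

Seg 1: A = π(d/2)² = π(1.7100e-03 m)² = 9.186e-06 m²
R_1 = (1.74×10^-8)(34.6)/(9.186e-06) = 0.06554 Ω
Seg 2: A = π(4.12/2 mm)² = π(2.0600e-03 m)² = 1.333e-05 m²
R_2 = (2.66×10^-8)(39.5)/(1.333e-05) = 0.07881 Ω
Seg 3: A = π(d/2)² = π(1.1200e-03 m)² = 3.941e-06 m²
R_3 = (2.66×10^-8)(20.3)/(3.941e-06) = 0.137 Ω
R_total = R_1 + R_2 + R_3 = 0.281 Ω

0.281 Ω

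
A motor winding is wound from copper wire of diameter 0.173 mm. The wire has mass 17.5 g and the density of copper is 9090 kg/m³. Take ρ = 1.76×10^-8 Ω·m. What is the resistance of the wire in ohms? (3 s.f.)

61.3 Ω

A = π(d/2)² = π(8.6500e-05 m)² = 2.3506e-08 m²
L = m/(density·A) = 0.0175/(9090×2.3506e-08) = 81.9 m
R = ρL/A = (1.76×10^-8)(81.9)/(2.3506e-08) = 61.3 Ω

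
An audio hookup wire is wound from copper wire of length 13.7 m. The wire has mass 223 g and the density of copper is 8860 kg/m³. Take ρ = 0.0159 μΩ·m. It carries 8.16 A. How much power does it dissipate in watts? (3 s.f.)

7.89 W

ρ = 0.0159 μΩ·m = 1.59×10^-8 Ω·m
A = m/(density·L) = 0.223/(8860×13.7) = 1.8372e-06 m²
R = ρL/A = (1.59×10^-8)(13.7)/(1.8372e-06) = 0.1186 Ω
P = I²R = (8.16)² × 0.1186 = 7.89 W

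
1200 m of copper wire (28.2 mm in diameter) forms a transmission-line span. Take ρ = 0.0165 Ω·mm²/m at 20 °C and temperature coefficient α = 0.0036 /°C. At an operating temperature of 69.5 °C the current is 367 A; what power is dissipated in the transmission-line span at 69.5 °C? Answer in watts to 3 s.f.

5030 W

ρ = 0.0165 Ω·mm²/m = 1.65×10^-8 Ω·m
A = π(d/2)² = π(1.4100e-02 m)² = 6.246e-04 m²
R₍20₎ = ρL/A = (1.65×10^-8)(1200)/(6.246e-04) = 0.0317 Ω
R₍69.5₎ = R₍20₎(1 + αΔT) = 0.0317 × (1 + 0.0036×49.5) = 0.03735 Ω
P = I²R = (367)² × 0.03735 = 5030 W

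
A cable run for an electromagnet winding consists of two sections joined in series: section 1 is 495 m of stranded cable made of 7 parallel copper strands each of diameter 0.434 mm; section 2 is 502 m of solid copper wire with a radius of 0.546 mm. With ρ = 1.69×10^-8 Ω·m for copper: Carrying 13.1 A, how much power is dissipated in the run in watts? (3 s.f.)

Section 1: A_strand = π(2.1700e-04)² = 1.479e-07 m²; R₁ = ρL/(N·A_s) = (1.69×10^-8)(495)/(7×1.479e-07) = 8.078 Ω
Section 2: A = πr² = π(5.4600e-04 m)² = 9.366e-07 m²
R₂ = (1.69×10^-8)(502)/(9.366e-07) = 9.058 Ω
R = R₁ + R₂ = 17.14 Ω
P = I²R = (13.1)² × 17.14 = 2940 W

2940 W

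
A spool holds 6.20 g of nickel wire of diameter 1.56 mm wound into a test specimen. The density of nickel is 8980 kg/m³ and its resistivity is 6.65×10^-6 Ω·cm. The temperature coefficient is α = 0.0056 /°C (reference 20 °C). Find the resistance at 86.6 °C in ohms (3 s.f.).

ρ = 6.65×10^-6 Ω·cm = 6.65×10^-8 Ω·m
A = π(d/2)² = π(7.8000e-04 m)² = 1.9113e-06 m²
L = m/(density·A) = 0.0062/(8980×1.9113e-06) = 0.3612 m
R = ρL/A = (6.65×10^-8)(0.3612)/(1.9113e-06) = 0.01257 Ω
R(86.6 °C) = 0.01257 × (1 + 0.0056×66.6) = 0.0173 Ω

0.0173 Ω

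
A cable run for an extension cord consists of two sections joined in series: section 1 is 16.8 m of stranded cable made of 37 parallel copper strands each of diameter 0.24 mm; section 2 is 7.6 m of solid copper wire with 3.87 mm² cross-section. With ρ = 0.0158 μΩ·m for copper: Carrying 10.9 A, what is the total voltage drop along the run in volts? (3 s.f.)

2.07 V

ρ = 0.0158 μΩ·m = 1.58×10^-8 Ω·m
Section 1: A_strand = π(1.2000e-04)² = 4.524e-08 m²; R₁ = ρL/(N·A_s) = (1.58×10^-8)(16.8)/(37×4.524e-08) = 0.1586 Ω
Section 2: A = 3.87 mm² = 3.870e-06 m²
R₂ = (1.58×10^-8)(7.6)/(3.870e-06) = 0.03103 Ω
R = R₁ + R₂ = 0.1896 Ω
V = IR = 10.9 × 0.1896 = 2.07 V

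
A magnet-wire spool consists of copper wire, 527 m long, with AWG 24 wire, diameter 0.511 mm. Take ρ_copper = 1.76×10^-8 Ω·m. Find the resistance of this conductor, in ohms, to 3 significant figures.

A = π(0.511/2 mm)² = π(2.5550e-04 m)² = 2.051e-07 m²
R = ρL/A = (1.76×10^-8)(527 m)/(2.051e-07 m²) = 45.2 Ω

45.2 Ω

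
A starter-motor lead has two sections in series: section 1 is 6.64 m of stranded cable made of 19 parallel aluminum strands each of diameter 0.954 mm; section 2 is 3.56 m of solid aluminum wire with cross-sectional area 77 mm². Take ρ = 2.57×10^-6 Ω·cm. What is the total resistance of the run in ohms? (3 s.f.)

ρ = 2.57×10^-6 Ω·cm = 2.57×10^-8 Ω·m
Section 1: A_strand = π(4.7700e-04)² = 7.148e-07 m²; R₁ = ρL/(N·A_s) = (2.57×10^-8)(6.64)/(19×7.148e-07) = 0.01256 Ω
Section 2: A = 77 mm² = 7.700e-05 m²
R₂ = (2.57×10^-8)(3.56)/(7.700e-05) = 0.001188 Ω
R = R₁ + R₂ = 0.0138 Ω

0.0138 Ω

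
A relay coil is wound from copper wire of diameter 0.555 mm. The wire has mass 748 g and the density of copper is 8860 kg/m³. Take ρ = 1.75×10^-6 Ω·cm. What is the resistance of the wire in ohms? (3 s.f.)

ρ = 1.75×10^-6 Ω·cm = 1.75×10^-8 Ω·m
A = π(d/2)² = π(2.7750e-04 m)² = 2.4192e-07 m²
L = m/(density·A) = 0.748/(8860×2.4192e-07) = 349 m
R = ρL/A = (1.75×10^-8)(349)/(2.4192e-07) = 25.2 Ω

25.2 Ω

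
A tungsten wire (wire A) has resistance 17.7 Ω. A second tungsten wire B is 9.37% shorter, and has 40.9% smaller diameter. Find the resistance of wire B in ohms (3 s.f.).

45.9 Ω

R ∝ L/d², so R_B/R_A = (1 − 9.37/100) × (1 − 40.9/100)⁻²
= 0.9063 × 2.863 = 2.595
R_B = 2.595 × 17.7 = 45.9 Ω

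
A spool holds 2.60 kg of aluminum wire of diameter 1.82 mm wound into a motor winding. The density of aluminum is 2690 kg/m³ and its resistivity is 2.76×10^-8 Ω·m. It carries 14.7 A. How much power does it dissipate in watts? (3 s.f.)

A = π(d/2)² = π(9.1000e-04 m)² = 2.6016e-06 m²
L = m/(density·A) = 2.6/(2690×2.6016e-06) = 371.5 m
R = ρL/A = (2.76×10^-8)(371.5)/(2.6016e-06) = 3.942 Ω
P = I²R = (14.7)² × 3.942 = 852 W

852 W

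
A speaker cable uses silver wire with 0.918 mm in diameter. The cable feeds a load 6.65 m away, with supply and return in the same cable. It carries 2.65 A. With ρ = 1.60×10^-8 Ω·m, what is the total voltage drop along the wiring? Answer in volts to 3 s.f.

A = π(d/2)² = π(4.5900e-04 m)² = 6.619e-07 m²
Total conductor length (both ways) L = 2 × 6.65 = 13.3 m
R = ρL/A = (1.60×10^-8)(13.3)/(6.619e-07) = 0.3215 Ω
V = IR = 2.65 × 0.3215 = 0.852 V

0.852 V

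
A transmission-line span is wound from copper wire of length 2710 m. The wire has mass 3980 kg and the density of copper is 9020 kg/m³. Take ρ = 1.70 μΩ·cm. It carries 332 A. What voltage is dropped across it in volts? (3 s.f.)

ρ = 1.70 μΩ·cm = 1.70×10^-8 Ω·m
A = m/(density·L) = 3980/(9020×2710) = 1.6282e-04 m²
R = ρL/A = (1.70×10^-8)(2710)/(1.6282e-04) = 0.283 Ω
V = IR = 332 × 0.283 = 93.9 V

93.9 V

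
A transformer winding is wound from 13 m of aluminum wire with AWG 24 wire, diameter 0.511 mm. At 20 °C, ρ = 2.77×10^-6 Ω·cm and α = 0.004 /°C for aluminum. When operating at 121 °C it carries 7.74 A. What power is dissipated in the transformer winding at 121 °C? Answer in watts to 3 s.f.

ρ = 2.77×10^-6 Ω·cm = 2.77×10^-8 Ω·m
A = π(0.511/2 mm)² = π(2.5550e-04 m)² = 2.051e-07 m²
R₍20₎ = ρL/A = (2.77×10^-8)(13)/(2.051e-07) = 1.756 Ω
R₍121₎ = R₍20₎(1 + αΔT) = 1.756 × (1 + 0.004×101) = 2.465 Ω
P = I²R = (7.74)² × 2.465 = 148 W

148 W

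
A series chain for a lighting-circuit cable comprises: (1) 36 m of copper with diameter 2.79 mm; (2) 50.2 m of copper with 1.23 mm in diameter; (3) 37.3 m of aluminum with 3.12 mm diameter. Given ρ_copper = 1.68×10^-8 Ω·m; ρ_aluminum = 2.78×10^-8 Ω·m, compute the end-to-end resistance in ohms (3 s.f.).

Seg 1: A = π(d/2)² = π(1.3950e-03 m)² = 6.114e-06 m²
R_1 = (1.68×10^-8)(36)/(6.114e-06) = 0.09893 Ω
Seg 2: A = π(d/2)² = π(6.1500e-04 m)² = 1.188e-06 m²
R_2 = (1.68×10^-8)(50.2)/(1.188e-06) = 0.7098 Ω
Seg 3: A = π(d/2)² = π(1.5600e-03 m)² = 7.645e-06 m²
R_3 = (2.78×10^-8)(37.3)/(7.645e-06) = 0.1356 Ω
R_total = R_1 + R_2 + R_3 = 0.944 Ω

0.944 Ω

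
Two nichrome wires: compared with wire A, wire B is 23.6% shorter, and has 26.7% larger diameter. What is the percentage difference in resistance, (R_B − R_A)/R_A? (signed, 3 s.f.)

R ∝ L/d², so R_B/R_A = (1 − 23.6/100) × (1 + 26.7/100)⁻²
= 0.764 × 0.6229 = 0.4759
(R_B − R_A)/R_A = 0.4759 − 1 = -52.4%

-52.4%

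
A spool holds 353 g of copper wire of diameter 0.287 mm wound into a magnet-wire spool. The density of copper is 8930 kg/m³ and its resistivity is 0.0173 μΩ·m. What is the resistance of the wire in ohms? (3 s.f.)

163 Ω

ρ = 0.0173 μΩ·m = 1.73×10^-8 Ω·m
A = π(d/2)² = π(1.4350e-04 m)² = 6.4692e-08 m²
L = m/(density·A) = 0.353/(8930×6.4692e-08) = 611 m
R = ρL/A = (1.73×10^-8)(611)/(6.4692e-08) = 163 Ω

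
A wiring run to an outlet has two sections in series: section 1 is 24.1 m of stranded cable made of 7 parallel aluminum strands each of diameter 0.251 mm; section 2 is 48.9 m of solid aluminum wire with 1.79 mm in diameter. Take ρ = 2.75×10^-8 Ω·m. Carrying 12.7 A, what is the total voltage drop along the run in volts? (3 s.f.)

31.1 V

Section 1: A_strand = π(1.2550e-04)² = 4.948e-08 m²; R₁ = ρL/(N·A_s) = (2.75×10^-8)(24.1)/(7×4.948e-08) = 1.913 Ω
Section 2: A = π(d/2)² = π(8.9500e-04 m)² = 2.516e-06 m²
R₂ = (2.75×10^-8)(48.9)/(2.516e-06) = 0.5344 Ω
R = R₁ + R₂ = 2.448 Ω
V = IR = 12.7 × 2.448 = 31.1 V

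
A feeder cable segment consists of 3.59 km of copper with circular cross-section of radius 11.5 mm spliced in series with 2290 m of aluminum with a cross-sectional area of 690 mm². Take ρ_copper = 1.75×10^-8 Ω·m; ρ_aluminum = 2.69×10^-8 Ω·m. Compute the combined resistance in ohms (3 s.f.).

Segment 1: A = πr² = π(1.1500e-02 m)² = 4.155e-04 m²
R₁ = ρL/A = (1.75×10^-8)(3590)/(4.155e-04) = 0.1512 Ω
Segment 2: A = 690 mm² = 6.900e-04 m²
R₂ = (2.69×10^-8)(2290)/(6.900e-04) = 0.08928 Ω
R = R₁ + R₂ = 0.240 Ω

0.240 Ω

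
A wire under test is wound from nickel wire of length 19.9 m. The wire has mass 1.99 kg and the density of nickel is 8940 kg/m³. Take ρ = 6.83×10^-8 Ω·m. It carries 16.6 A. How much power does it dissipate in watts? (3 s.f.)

A = m/(density·L) = 1.99/(8940×19.9) = 1.1186e-05 m²
R = ρL/A = (6.83×10^-8)(19.9)/(1.1186e-05) = 0.1215 Ω
P = I²R = (16.6)² × 0.1215 = 33.5 W

33.5 W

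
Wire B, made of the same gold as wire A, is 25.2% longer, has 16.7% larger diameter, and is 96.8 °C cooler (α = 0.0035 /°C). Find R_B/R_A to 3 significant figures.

R ∝ ρL/d² with ρ ∝ (1+αΔT), so R_B/R_A = (1 + 25.2/100) × (1 + 16.7/100)⁻² × (1 − 0.0035×96.8)
= 1.252 × 0.7343 × 0.6612 = 0.608

0.608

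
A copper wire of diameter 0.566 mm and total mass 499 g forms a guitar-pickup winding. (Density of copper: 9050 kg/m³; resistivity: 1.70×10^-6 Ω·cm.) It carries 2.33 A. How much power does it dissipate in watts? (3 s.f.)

ρ = 1.70×10^-6 Ω·cm = 1.70×10^-8 Ω·m
A = π(d/2)² = π(2.8300e-04 m)² = 2.5161e-07 m²
L = m/(density·A) = 0.499/(9050×2.5161e-07) = 219.1 m
R = ρL/A = (1.70×10^-8)(219.1)/(2.5161e-07) = 14.81 Ω
P = I²R = (2.33)² × 14.81 = 80.4 W

80.4 W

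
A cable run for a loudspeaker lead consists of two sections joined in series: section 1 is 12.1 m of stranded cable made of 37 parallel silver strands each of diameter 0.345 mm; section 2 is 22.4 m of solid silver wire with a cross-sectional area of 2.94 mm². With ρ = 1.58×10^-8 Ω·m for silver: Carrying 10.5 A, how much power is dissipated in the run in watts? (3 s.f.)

Section 1: A_strand = π(1.7250e-04)² = 9.348e-08 m²; R₁ = ρL/(N·A_s) = (1.58×10^-8)(12.1)/(37×9.348e-08) = 0.05527 Ω
Section 2: A = 2.94 mm² = 2.940e-06 m²
R₂ = (1.58×10^-8)(22.4)/(2.940e-06) = 0.1204 Ω
R = R₁ + R₂ = 0.1757 Ω
P = I²R = (10.5)² × 0.1757 = 19.4 W

19.4 W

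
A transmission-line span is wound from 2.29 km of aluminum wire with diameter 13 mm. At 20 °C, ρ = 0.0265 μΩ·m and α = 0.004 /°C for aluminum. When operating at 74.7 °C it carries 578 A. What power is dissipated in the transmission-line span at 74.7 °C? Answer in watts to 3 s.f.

1.86×10^5 W

ρ = 0.0265 μΩ·m = 2.65×10^-8 Ω·m
A = π(d/2)² = π(6.5000e-03 m)² = 1.327e-04 m²
R₍20₎ = ρL/A = (2.65×10^-8)(2290)/(1.327e-04) = 0.4572 Ω
R₍74.7₎ = R₍20₎(1 + αΔT) = 0.4572 × (1 + 0.004×54.7) = 0.5572 Ω
P = I²R = (578)² × 0.5572 = 1.86×10^5 W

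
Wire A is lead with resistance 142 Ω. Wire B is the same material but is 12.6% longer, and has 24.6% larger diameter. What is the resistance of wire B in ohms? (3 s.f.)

R ∝ L/d², so R_B/R_A = (1 + 12.6/100) × (1 + 24.6/100)⁻²
= 1.126 × 0.6441 = 0.7253
R_B = 0.7253 × 142 = 103 Ω

103 Ω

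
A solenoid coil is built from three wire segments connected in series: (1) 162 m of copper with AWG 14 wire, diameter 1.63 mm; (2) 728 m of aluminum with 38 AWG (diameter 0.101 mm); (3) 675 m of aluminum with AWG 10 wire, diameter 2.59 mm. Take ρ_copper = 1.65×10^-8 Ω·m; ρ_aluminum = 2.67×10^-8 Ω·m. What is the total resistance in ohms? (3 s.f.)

Seg 1: A = π(1.63/2 mm)² = π(8.1500e-04 m)² = 2.087e-06 m²
R_1 = (1.65×10^-8)(162)/(2.087e-06) = 1.281 Ω
Seg 2: A = π(0.101/2 mm)² = π(5.0500e-05 m)² = 8.012e-09 m²
R_2 = (2.67×10^-8)(728)/(8.012e-09) = 2426 Ω
Seg 3: A = π(2.59/2 mm)² = π(1.2950e-03 m)² = 5.269e-06 m²
R_3 = (2.67×10^-8)(675)/(5.269e-06) = 3.421 Ω
R_total = R_1 + R_2 + R_3 = 2430 Ω

2430 Ω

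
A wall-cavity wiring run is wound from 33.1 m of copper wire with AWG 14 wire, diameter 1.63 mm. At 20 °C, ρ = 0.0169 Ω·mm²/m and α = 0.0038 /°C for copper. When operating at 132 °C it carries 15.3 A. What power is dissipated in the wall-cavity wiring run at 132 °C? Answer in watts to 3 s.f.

89.5 W

ρ = 0.0169 Ω·mm²/m = 1.69×10^-8 Ω·m
A = π(1.63/2 mm)² = π(8.1500e-04 m)² = 2.087e-06 m²
R₍20₎ = ρL/A = (1.69×10^-8)(33.1)/(2.087e-06) = 0.2681 Ω
R₍132₎ = R₍20₎(1 + αΔT) = 0.2681 × (1 + 0.0038×112) = 0.3822 Ω
P = I²R = (15.3)² × 0.3822 = 89.5 W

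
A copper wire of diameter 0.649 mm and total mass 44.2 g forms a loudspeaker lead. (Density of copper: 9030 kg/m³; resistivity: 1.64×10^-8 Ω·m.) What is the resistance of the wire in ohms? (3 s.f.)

0.734 Ω

A = π(d/2)² = π(3.2450e-04 m)² = 3.3081e-07 m²
L = m/(density·A) = 0.0442/(9030×3.3081e-07) = 14.8 m
R = ρL/A = (1.64×10^-8)(14.8)/(3.3081e-07) = 0.734 Ω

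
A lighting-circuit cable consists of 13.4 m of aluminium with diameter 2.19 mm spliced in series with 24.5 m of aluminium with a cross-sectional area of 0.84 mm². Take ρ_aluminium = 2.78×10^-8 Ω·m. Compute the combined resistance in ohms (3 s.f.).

0.910 Ω

Segment 1: A = π(d/2)² = π(1.0950e-03 m)² = 3.767e-06 m²
R₁ = ρL/A = (2.78×10^-8)(13.4)/(3.767e-06) = 0.09889 Ω
Segment 2: A = 0.84 mm² = 8.400e-07 m²
R₂ = (2.78×10^-8)(24.5)/(8.400e-07) = 0.8108 Ω
R = R₁ + R₂ = 0.910 Ω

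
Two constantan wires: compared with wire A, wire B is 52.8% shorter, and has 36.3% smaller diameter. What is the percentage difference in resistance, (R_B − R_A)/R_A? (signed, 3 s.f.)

16.3%

R ∝ L/d², so R_B/R_A = (1 − 52.8/100) × (1 − 36.3/100)⁻²
= 0.472 × 2.465 = 1.163
(R_B − R_A)/R_A = 1.163 − 1 = 16.3%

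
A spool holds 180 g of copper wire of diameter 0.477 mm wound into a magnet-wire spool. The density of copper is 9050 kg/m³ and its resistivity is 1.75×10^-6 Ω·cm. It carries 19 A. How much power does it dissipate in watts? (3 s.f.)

3930 W

ρ = 1.75×10^-6 Ω·cm = 1.75×10^-8 Ω·m
A = π(d/2)² = π(2.3850e-04 m)² = 1.7870e-07 m²
L = m/(density·A) = 0.18/(9050×1.7870e-07) = 111.3 m
R = ρL/A = (1.75×10^-8)(111.3)/(1.7870e-07) = 10.9 Ω
P = I²R = (19)² × 10.9 = 3930 W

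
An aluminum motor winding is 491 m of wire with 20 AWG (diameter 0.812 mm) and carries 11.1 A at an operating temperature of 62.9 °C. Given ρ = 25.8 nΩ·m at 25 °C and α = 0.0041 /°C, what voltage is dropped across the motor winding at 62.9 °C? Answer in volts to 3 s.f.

ρ = 25.8 nΩ·m = 2.58×10^-8 Ω·m
A = π(0.812/2 mm)² = π(4.0600e-04 m)² = 5.178e-07 m²
R₍25₎ = ρL/A = (2.58×10^-8)(491)/(5.178e-07) = 24.46 Ω
R₍62.9₎ = R₍25₎(1 + αΔT) = 24.46 × (1 + 0.0041×37.9) = 28.26 Ω
V = IR = 11.1 × 28.26 = 314 V

314 V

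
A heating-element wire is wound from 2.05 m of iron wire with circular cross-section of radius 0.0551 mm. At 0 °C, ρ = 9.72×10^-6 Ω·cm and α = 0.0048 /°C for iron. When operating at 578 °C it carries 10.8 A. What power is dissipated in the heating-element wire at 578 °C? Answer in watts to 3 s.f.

9200 W

ρ = 9.72×10^-6 Ω·cm = 9.72×10^-8 Ω·m
A = πr² = π(5.5100e-05 m)² = 9.538e-09 m²
R₍0₎ = ρL/A = (9.72×10^-8)(2.05)/(9.538e-09) = 20.89 Ω
R₍578₎ = R₍0₎(1 + αΔT) = 20.89 × (1 + 0.0048×578) = 78.85 Ω
P = I²R = (10.8)² × 78.85 = 9200 W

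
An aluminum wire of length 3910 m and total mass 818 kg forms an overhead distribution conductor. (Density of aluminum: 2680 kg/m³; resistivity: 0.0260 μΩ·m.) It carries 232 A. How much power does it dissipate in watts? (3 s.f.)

70100 W

ρ = 0.0260 μΩ·m = 2.60×10^-8 Ω·m
A = m/(density·L) = 818/(2680×3910) = 7.8062e-05 m²
R = ρL/A = (2.60×10^-8)(3910)/(7.8062e-05) = 1.302 Ω
P = I²R = (232)² × 1.302 = 70100 W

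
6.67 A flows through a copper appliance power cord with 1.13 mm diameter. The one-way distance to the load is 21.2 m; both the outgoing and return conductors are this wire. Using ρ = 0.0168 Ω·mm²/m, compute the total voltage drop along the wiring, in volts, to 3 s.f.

ρ = 0.0168 Ω·mm²/m = 1.68×10^-8 Ω·m
A = π(d/2)² = π(5.6500e-04 m)² = 1.003e-06 m²
Total conductor length (both ways) L = 2 × 21.2 = 42.4 m
R = ρL/A = (1.68×10^-8)(42.4)/(1.003e-06) = 0.7103 Ω
V = IR = 6.67 × 0.7103 = 4.74 V

4.74 V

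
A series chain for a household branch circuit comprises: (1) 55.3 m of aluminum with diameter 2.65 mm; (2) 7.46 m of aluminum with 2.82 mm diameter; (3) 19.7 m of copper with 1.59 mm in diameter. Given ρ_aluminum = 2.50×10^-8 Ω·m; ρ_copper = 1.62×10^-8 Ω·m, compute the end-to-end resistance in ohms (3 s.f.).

Seg 1: A = π(d/2)² = π(1.3250e-03 m)² = 5.515e-06 m²
R_1 = (2.50×10^-8)(55.3)/(5.515e-06) = 0.2507 Ω
Seg 2: A = π(d/2)² = π(1.4100e-03 m)² = 6.246e-06 m²
R_2 = (2.50×10^-8)(7.46)/(6.246e-06) = 0.02986 Ω
Seg 3: A = π(d/2)² = π(7.9500e-04 m)² = 1.986e-06 m²
R_3 = (1.62×10^-8)(19.7)/(1.986e-06) = 0.1607 Ω
R_total = R_1 + R_2 + R_3 = 0.441 Ω

0.441 Ω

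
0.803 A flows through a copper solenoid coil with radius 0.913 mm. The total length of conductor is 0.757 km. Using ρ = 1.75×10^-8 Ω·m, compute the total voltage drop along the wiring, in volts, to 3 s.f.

4.06 V

A = πr² = π(9.1300e-04 m)² = 2.619e-06 m²
R = ρL/A = (1.75×10^-8)(757)/(2.619e-06) = 5.059 Ω
V = IR = 0.803 × 5.059 = 4.06 V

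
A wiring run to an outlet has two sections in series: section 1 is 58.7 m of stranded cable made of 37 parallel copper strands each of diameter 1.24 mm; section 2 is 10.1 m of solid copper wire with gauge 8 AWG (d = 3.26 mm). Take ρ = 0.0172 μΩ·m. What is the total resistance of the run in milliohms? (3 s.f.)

43.4 mΩ

ρ = 0.0172 μΩ·m = 1.72×10^-8 Ω·m
Section 1: A_strand = π(6.2000e-04)² = 1.208e-06 m²; R₁ = ρL/(N·A_s) = (1.72×10^-8)(58.7)/(37×1.208e-06) = 0.0226 Ω
Section 2: A = π(3.26/2 mm)² = π(1.6300e-03 m)² = 8.347e-06 m²
R₂ = (1.72×10^-8)(10.1)/(8.347e-06) = 0.02081 Ω
R = R₁ + R₂ = 43.4 mΩ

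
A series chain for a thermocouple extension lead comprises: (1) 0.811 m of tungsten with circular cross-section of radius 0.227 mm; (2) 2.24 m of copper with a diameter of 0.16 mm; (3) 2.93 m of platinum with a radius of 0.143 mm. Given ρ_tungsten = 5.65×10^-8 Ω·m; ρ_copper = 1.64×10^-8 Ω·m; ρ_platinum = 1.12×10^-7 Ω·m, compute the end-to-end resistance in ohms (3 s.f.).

7.22 Ω

Seg 1: A = πr² = π(2.2700e-04 m)² = 1.619e-07 m²
R_1 = (5.65×10^-8)(0.811)/(1.619e-07) = 0.2831 Ω
Seg 2: A = π(d/2)² = π(8.0000e-05 m)² = 2.011e-08 m²
R_2 = (1.64×10^-8)(2.24)/(2.011e-08) = 1.827 Ω
Seg 3: A = πr² = π(1.4300e-04 m)² = 6.424e-08 m²
R_3 = (1.12×10^-7)(2.93)/(6.424e-08) = 5.108 Ω
R_total = R_1 + R_2 + R_3 = 7.22 Ω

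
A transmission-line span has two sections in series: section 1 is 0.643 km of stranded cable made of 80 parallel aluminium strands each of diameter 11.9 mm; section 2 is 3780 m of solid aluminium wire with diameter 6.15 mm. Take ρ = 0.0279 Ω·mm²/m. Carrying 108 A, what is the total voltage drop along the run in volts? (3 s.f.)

384 V

ρ = 0.0279 Ω·mm²/m = 2.79×10^-8 Ω·m
Section 1: A_strand = π(5.9500e-03)² = 1.112e-04 m²; R₁ = ρL/(N·A_s) = (2.79×10^-8)(643)/(80×1.112e-04) = 0.002016 Ω
Section 2: A = π(d/2)² = π(3.0750e-03 m)² = 2.971e-05 m²
R₂ = (2.79×10^-8)(3780)/(2.971e-05) = 3.55 Ω
R = R₁ + R₂ = 3.552 Ω
V = IR = 108 × 3.552 = 384 V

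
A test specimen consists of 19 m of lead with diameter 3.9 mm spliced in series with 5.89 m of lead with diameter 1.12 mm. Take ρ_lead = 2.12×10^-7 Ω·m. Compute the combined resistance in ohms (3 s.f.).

1.60 Ω

Segment 1: A = π(d/2)² = π(1.9500e-03 m)² = 1.195e-05 m²
R₁ = ρL/A = (2.12×10^-7)(19)/(1.195e-05) = 0.3372 Ω
Segment 2: A = π(d/2)² = π(5.6000e-04 m)² = 9.852e-07 m²
R₂ = (2.12×10^-7)(5.89)/(9.852e-07) = 1.267 Ω
R = R₁ + R₂ = 1.60 Ω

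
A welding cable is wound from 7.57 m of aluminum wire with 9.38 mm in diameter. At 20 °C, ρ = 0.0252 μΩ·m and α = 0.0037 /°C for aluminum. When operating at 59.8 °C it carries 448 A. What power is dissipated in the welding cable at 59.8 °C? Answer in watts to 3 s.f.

ρ = 0.0252 μΩ·m = 2.52×10^-8 Ω·m
A = π(d/2)² = π(4.6900e-03 m)² = 6.910e-05 m²
R₍20₎ = ρL/A = (2.52×10^-8)(7.57)/(6.910e-05) = 0.002761 Ω
R₍59.8₎ = R₍20₎(1 + αΔT) = 0.002761 × (1 + 0.0037×39.8) = 0.003167 Ω
P = I²R = (448)² × 0.003167 = 636 W

636 W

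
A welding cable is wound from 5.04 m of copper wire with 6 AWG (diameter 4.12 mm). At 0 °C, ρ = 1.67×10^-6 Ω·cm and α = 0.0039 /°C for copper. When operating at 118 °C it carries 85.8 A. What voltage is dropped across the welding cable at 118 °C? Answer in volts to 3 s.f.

ρ = 1.67×10^-6 Ω·cm = 1.67×10^-8 Ω·m
A = π(4.12/2 mm)² = π(2.0600e-03 m)² = 1.333e-05 m²
R₍0₎ = ρL/A = (1.67×10^-8)(5.04)/(1.333e-05) = 0.006313 Ω
R₍118₎ = R₍0₎(1 + αΔT) = 0.006313 × (1 + 0.0039×118) = 0.009219 Ω
V = IR = 85.8 × 0.009219 = 0.791 V

0.791 V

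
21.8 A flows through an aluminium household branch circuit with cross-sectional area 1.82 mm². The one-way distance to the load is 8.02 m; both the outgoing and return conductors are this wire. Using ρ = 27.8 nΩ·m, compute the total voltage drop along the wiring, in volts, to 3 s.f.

ρ = 27.8 nΩ·m = 2.78×10^-8 Ω·m
A = 1.82 mm² = 1.820e-06 m²
Total conductor length (both ways) L = 2 × 8.02 = 16.04 m
R = ρL/A = (2.78×10^-8)(16.04)/(1.820e-06) = 0.245 Ω
V = IR = 21.8 × 0.245 = 5.34 V

5.34 V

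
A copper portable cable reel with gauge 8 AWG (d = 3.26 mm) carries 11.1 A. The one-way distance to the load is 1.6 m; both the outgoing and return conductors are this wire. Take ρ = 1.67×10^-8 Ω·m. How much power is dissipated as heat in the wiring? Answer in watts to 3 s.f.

0.789 W

A = π(3.26/2 mm)² = π(1.6300e-03 m)² = 8.347e-06 m²
Total conductor length (both ways) L = 2 × 1.6 = 3.2 m
R = ρL/A = (1.67×10^-8)(3.2)/(8.347e-06) = 0.006402 Ω
P = I²R = (11.1)² × 0.006402 = 0.789 W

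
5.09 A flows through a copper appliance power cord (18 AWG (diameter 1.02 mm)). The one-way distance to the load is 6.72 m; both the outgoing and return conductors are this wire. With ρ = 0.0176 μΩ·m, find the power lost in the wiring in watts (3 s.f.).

7.50 W

ρ = 0.0176 μΩ·m = 1.76×10^-8 Ω·m
A = π(1.02/2 mm)² = π(5.1000e-04 m)² = 8.171e-07 m²
Total conductor length (both ways) L = 2 × 6.72 = 13.44 m
R = ρL/A = (1.76×10^-8)(13.44)/(8.171e-07) = 0.2895 Ω
P = I²R = (5.09)² × 0.2895 = 7.50 W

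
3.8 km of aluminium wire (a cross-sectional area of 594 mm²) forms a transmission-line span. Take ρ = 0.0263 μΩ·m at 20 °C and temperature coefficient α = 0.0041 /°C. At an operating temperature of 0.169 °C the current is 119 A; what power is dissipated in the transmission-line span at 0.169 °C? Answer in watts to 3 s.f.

2190 W

ρ = 0.0263 μΩ·m = 2.63×10^-8 Ω·m
A = 594 mm² = 5.940e-04 m²
R₍20₎ = ρL/A = (2.63×10^-8)(3800)/(5.940e-04) = 0.1682 Ω
R₍0.169₎ = R₍20₎(1 + αΔT) = 0.1682 × (1 + 0.0041×-19.8) = 0.1546 Ω
P = I²R = (119)² × 0.1546 = 2190 W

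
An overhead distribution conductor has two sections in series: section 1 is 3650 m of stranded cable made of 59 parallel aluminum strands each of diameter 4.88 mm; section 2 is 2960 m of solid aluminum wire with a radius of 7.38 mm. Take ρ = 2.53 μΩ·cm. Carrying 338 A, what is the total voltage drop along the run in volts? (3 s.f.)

176 V

ρ = 2.53 μΩ·cm = 2.53×10^-8 Ω·m
Section 1: A_strand = π(2.4400e-03)² = 1.870e-05 m²; R₁ = ρL/(N·A_s) = (2.53×10^-8)(3650)/(59×1.870e-05) = 0.08368 Ω
Section 2: A = πr² = π(7.3800e-03 m)² = 1.711e-04 m²
R₂ = (2.53×10^-8)(2960)/(1.711e-04) = 0.4377 Ω
R = R₁ + R₂ = 0.5214 Ω
V = IR = 338 × 0.5214 = 176 V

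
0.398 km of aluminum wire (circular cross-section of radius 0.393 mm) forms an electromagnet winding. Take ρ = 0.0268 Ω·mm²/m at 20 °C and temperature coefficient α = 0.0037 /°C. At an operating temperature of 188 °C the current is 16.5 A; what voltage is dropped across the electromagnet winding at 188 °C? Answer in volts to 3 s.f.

588 V

ρ = 0.0268 Ω·mm²/m = 2.68×10^-8 Ω·m
A = πr² = π(3.9300e-04 m)² = 4.852e-07 m²
R₍20₎ = ρL/A = (2.68×10^-8)(398)/(4.852e-07) = 21.98 Ω
R₍188₎ = R₍20₎(1 + αΔT) = 21.98 × (1 + 0.0037×168) = 35.65 Ω
V = IR = 16.5 × 35.65 = 588 V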